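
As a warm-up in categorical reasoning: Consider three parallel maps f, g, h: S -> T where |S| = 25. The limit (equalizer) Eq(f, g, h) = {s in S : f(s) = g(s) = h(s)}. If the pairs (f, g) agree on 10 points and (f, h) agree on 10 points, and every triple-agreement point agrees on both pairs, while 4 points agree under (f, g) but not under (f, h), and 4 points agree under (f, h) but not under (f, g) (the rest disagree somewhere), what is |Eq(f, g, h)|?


Eq(f, g, h) is the triple-agreement set: points in S where all three
maps take the same value. Using inclusion-exclusion on the pairwise data:
Pair (f, g) agrees on 10 points; pair (f, h) on 10 points.
Points agreeing under (f, g) but not (f, h) = 4; under (f, h) but not (f, g) = 4.
Triple-agreement = agreement-in-(f, g) minus points that agree under (f, g) but not (f, h):
|Eq(f, g, h)| = 10 - 4 = 6
(cross-check via (f, h): 10 - 4 = 6.)

6


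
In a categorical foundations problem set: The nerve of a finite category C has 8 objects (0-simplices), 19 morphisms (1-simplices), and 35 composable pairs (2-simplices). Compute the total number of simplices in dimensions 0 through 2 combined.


The 2-skeleton of the nerve N(C) consists of simplices in dimensions 0, 1, 2:
  |N(C)_0| = 8 (objects)
  |N(C)_1| = 19 (morphisms)
  |N(C)_2| = 35 (composable pairs)
Total = 8 + 19 + 35 = 62

62


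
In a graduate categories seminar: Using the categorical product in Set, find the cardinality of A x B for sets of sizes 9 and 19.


In Set, the product A x B is the Cartesian product.
By the universal property, |A x B| = |A| * |B|.
|A x B| = 9 * 19 = 171

171


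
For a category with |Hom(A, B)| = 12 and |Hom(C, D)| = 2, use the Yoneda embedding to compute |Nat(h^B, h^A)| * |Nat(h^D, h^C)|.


By the Yoneda lemma, Nat(h^B, h^A) is isomorphic to Hom(A, B),
so |Nat(h^B, h^A)| = |Hom(A, B)| and |Nat(h^D, h^C)| = |Hom(C, D)|.
|Hom(A, B)| = 12, |Hom(C, D)| = 2.
|Nat(h^B, h^A) x Nat(h^D, h^C)| = 12 * 2 = 24

24


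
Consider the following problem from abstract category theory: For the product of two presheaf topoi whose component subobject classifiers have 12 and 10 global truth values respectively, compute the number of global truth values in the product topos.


In a product of presheaf topoi E_1 x E_2, the subobject classifier
is Omega = Omega_1 x Omega_2 (componentwise), so
|Omega(top)| = |Omega_1(top_1)| * |Omega_2(top_2)|.
= 12 * 10 = 120.

120


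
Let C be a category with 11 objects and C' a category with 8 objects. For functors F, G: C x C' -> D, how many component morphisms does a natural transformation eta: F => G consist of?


A natural transformation eta: F => G assigns one component morphism per
object of the domain category.
The domain is the product category C x C', so
|Ob(C x C')| = |Ob(C)| * |Ob(C')| = 11 * 8 = 88.
Therefore eta has 88 component morphisms.

88


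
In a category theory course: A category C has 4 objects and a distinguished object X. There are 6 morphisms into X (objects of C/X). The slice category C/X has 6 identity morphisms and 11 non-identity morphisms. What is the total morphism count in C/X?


In the slice category C/X, objects are morphisms to X.
Identity morphisms: 6 (one per object of C/X).
Non-identity morphisms: 11.
Total = 6 + 11 = 17

17


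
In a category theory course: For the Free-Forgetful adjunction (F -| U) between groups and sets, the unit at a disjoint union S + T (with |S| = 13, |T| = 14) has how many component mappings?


The unit eta_X: X -> U(F(X)) of the Free-Forgetful adjunction
maps each element of X to a generator of F(X). For X = S + T (disjoint
union in Set), |S + T| = |S| + |T|.
Total mappings = 13 + 14 = 27.

27


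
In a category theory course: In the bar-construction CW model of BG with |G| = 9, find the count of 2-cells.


In the bar-construction CW model of BG, the n-cells are indexed by
n-tuples [g_1|...|g_n] of non-identity elements of G (degenerate
simplices with some g_i = e do not contribute cells), so there are
(|G| - 1)^n n-cells.
For dim = 2 with |G| = 9:
cells = (9 - 1)^2 = 8^2 = 64

64


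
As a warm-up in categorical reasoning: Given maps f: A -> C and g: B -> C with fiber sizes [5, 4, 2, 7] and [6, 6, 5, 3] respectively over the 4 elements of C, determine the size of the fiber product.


The pullback A x_C B consists of pairs (a, b) with f(a) = g(b).
For each element c in C, the fiber product has |f^-1(c)| * |g^-1(c)| elements.
Summing over C: 5 * 6 + 4 * 6 + 2 * 5 + 7 * 3
= 30 + 24 + 10 + 21 = 85

85


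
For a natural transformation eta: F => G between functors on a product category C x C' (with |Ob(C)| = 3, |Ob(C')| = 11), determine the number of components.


A natural transformation eta: F => G assigns one component morphism per
object of the domain category.
The domain is the product category C x C', so
|Ob(C x C')| = |Ob(C)| * |Ob(C')| = 3 * 11 = 33.
Therefore eta has 33 component morphisms.

33


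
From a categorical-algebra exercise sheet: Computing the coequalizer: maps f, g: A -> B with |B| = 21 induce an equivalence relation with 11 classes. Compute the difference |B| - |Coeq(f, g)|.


The coequalizer Coeq(f, g) = B / ~ has one element per equivalence class.
|B| = 21, |Coeq(f, g)| = 11.
|B| - |Coeq(f, g)| = 21 - 11 = 10.

10


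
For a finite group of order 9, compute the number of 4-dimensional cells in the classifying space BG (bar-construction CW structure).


In the bar-construction CW model of BG, the n-cells are indexed by
n-tuples [g_1|...|g_n] of non-identity elements of G (degenerate
simplices with some g_i = e do not contribute cells), so there are
(|G| - 1)^n n-cells.
For dim = 4 with |G| = 9:
cells = (9 - 1)^4 = 8^4 = 4096

4096


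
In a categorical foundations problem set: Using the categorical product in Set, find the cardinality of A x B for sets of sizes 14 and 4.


In Set, the product A x B is the Cartesian product.
By the universal property, |A x B| = |A| * |B|.
|A x B| = 14 * 4 = 56

56


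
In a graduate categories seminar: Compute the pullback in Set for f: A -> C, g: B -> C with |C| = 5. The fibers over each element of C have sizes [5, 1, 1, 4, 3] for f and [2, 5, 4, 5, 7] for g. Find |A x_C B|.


The pullback A x_C B consists of pairs (a, b) with f(a) = g(b).
For each element c in C, the fiber product has |f^-1(c)| * |g^-1(c)| elements.
Summing over C: 5 * 2 + 1 * 5 + 1 * 4 + 4 * 5 + 3 * 7
= 10 + 5 + 4 + 20 + 21 = 60

60


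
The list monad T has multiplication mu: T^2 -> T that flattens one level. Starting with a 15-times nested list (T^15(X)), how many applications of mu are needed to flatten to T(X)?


Each application of mu: T^2 -> T removes one layer of nesting.
Starting at depth 15 (i.e., T^15(X)), we need to reach T(X).
Number of mu applications = 15 - 1 = 14

14


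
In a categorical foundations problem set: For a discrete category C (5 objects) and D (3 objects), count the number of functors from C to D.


A functor from a discrete category C to D is determined by
where each object maps. Each of the 5 objects of C can map
to any of the 3 objects of D independently.
Number of functors = 3^5 = 243

243


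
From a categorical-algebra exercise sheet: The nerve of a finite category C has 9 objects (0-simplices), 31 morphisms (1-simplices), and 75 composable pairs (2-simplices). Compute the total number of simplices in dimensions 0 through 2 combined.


The 2-skeleton of the nerve N(C) consists of simplices in dimensions 0, 1, 2:
  |N(C)_0| = 9 (objects)
  |N(C)_1| = 31 (morphisms)
  |N(C)_2| = 75 (composable pairs)
Total = 9 + 31 + 75 = 115

115


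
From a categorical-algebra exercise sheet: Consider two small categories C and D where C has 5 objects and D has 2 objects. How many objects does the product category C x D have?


The product category C x D has objects that are pairs (c, d).
Number of pairs = |Ob(C)| * |Ob(D)| = 5 * 2 = 10

10


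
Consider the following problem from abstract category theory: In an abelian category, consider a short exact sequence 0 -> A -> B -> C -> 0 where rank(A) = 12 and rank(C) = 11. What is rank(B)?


For a short exact sequence 0 -> A -> B -> C -> 0,
rank is additive: rank(B) = rank(A) + rank(C).
rank(B) = 12 + 11 = 23

23


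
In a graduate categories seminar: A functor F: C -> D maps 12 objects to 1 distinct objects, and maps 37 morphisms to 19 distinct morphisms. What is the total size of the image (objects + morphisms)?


The image of F consists of distinct objects and distinct morphisms.
|Im(F)| on objects = 1
|Im(F)| on morphisms = 19
Total image cardinality = 1 + 19 = 20

20


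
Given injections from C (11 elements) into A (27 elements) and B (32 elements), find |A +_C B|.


The pushout A +_C B identifies the images of C in A and B.
|A +_C B| = |A| + |B| - |C| (for injections).
= 27 + 32 - 11 = 48

48


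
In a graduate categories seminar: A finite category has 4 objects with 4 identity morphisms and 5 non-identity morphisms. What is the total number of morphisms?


Each object has an identity morphism, giving 4 identities.
Adding the 5 non-identity morphisms:
Total = 4 + 5 = 9

9


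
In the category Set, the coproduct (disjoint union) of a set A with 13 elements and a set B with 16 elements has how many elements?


In Set, the coproduct A + B is the disjoint union.
|A + B| = |A| + |B| = 13 + 16 = 29

29


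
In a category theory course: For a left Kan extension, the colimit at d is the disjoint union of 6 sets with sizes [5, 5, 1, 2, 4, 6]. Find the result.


Pointwise, the left Kan extension (Lan_F H)(d) is the colimit, indexed
by the comma category (F downarrow d), of H composed with the
projection (F downarrow d) -> C. Here that colimit is given
as a coproduct (disjoint union) of sets, so its cardinality is the
sum of the sizes of the summands.
Coproduct of sets with sizes: 5 + 5 + 1 + 2 + 4 + 6
= 23

23


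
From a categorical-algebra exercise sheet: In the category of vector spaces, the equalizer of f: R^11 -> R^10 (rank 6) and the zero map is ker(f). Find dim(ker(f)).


The equalizer of f and the zero map is ker(f).
By the rank-nullity theorem: dim(ker(f)) = dim(domain) - rank(f).
dim(ker(f)) = 11 - 6 = 5

5


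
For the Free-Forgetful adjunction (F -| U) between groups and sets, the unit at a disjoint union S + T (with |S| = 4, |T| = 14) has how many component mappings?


The unit eta_X: X -> U(F(X)) of the Free-Forgetful adjunction
maps each element of X to a generator of F(X). For X = S + T (disjoint
union in Set), |S + T| = |S| + |T|.
Total mappings = 4 + 14 = 18.

18


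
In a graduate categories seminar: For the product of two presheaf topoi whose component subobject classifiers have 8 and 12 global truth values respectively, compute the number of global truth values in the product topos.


In a product of presheaf topoi E_1 x E_2, the subobject classifier
is Omega = Omega_1 x Omega_2 (componentwise), so
|Omega(top)| = |Omega_1(top_1)| * |Omega_2(top_2)|.
= 8 * 12 = 96.

96


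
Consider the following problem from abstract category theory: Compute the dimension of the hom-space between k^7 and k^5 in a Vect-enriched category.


In Vect-enriched categories, Hom(k^n, k^m) is the space of m x n matrices.
dim(Hom(k^7, k^5)) = 5 * 7 = 35

35


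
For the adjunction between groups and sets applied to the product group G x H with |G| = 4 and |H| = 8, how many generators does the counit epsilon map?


The counit epsilon_K: F(U(K)) -> K of the Free-Forgetful adjunction
maps |K| generators of F(U(K)) into K. For K = G x H (the product group),
|G x H| = |G| * |H|.
Total generators mapped = 4 * 8 = 32.

32


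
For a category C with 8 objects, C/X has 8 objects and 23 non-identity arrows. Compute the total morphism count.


In the slice category C/X, objects are morphisms to X.
Identity morphisms: 8 (one per object of C/X).
Non-identity morphisms: 23.
Total = 8 + 23 = 31

31


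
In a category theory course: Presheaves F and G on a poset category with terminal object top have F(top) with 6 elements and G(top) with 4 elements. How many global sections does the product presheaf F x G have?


Global sections of a presheaf on a poset with terminal top satisfy
Gamma(H) ~ H(top). Presheaves admit pointwise products, so
(F x G)(top) = F(top) x G(top) (Cartesian product).
|Gamma(F x G)| = |F(top)| * |G(top)| = 6 * 4 = 24.

24


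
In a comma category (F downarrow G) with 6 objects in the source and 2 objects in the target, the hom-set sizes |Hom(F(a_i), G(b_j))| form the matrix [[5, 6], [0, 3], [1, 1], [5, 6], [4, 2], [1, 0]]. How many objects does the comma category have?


Objects of (F downarrow G) are triples (a, b, h: F(a)->G(b)).
The count equals the sum of all entries in the hom-matrix.
sum(row 0) = 11
sum(row 1) = 3
sum(row 2) = 2
sum(row 3) = 11
sum(row 4) = 6
sum(row 5) = 1
Grand total = 34

34


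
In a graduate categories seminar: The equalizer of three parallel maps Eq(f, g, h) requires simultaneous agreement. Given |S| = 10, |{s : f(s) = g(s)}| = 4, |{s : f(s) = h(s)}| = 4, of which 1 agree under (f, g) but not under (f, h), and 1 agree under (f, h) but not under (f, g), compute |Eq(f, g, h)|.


Eq(f, g, h) is the triple-agreement set: points in S where all three
maps take the same value. Using inclusion-exclusion on the pairwise data:
Pair (f, g) agrees on 4 points; pair (f, h) on 4 points.
Points agreeing under (f, g) but not (f, h) = 1; under (f, h) but not (f, g) = 1.
Triple-agreement = agreement-in-(f, g) minus points that agree under (f, g) but not (f, h):
|Eq(f, g, h)| = 4 - 1 = 3
(cross-check via (f, h): 4 - 1 = 3.)

3


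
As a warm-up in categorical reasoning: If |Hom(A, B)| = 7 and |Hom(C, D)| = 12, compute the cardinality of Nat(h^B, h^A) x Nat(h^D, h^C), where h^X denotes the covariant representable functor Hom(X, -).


By the Yoneda lemma, Nat(h^B, h^A) is isomorphic to Hom(A, B),
so |Nat(h^B, h^A)| = |Hom(A, B)| and |Nat(h^D, h^C)| = |Hom(C, D)|.
|Hom(A, B)| = 7, |Hom(C, D)| = 12.
|Nat(h^B, h^A) x Nat(h^D, h^C)| = 7 * 12 = 84

84


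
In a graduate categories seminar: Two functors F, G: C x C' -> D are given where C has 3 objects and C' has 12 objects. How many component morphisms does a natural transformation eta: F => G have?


A natural transformation eta: F => G assigns one component morphism per
object of the domain category.
The domain is the product category C x C', so
|Ob(C x C')| = |Ob(C)| * |Ob(C')| = 3 * 12 = 36.
Therefore eta has 36 component morphisms.

36


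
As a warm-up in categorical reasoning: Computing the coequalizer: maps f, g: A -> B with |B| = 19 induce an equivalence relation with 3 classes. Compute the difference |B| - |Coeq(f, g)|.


The coequalizer Coeq(f, g) = B / ~ has one element per equivalence class.
|B| = 19, |Coeq(f, g)| = 3.
|B| - |Coeq(f, g)| = 19 - 3 = 16.

16


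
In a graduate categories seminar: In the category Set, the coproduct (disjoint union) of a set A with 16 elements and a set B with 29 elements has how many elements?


In Set, the coproduct A + B is the disjoint union.
|A + B| = |A| + |B| = 16 + 29 = 45

45


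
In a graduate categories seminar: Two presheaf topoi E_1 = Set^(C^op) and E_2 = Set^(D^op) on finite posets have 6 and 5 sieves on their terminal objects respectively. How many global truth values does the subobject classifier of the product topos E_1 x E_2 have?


In a product of presheaf topoi E_1 x E_2, the subobject classifier
is Omega = Omega_1 x Omega_2 (componentwise), so
|Omega(top)| = |Omega_1(top_1)| * |Omega_2(top_2)|.
= 6 * 5 = 30.

30


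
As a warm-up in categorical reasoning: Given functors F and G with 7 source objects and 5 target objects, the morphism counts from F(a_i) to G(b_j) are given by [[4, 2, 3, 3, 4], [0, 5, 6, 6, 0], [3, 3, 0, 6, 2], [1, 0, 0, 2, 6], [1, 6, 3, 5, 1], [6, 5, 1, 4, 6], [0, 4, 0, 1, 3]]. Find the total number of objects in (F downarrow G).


Objects of (F downarrow G) are triples (a, b, h: F(a)->G(b)).
The count equals the sum of all entries in the hom-matrix.
sum(row 0) = 16
sum(row 1) = 17
sum(row 2) = 14
sum(row 3) = 9
sum(row 4) = 16
sum(row 5) = 22
sum(row 6) = 8
Grand total = 102

102


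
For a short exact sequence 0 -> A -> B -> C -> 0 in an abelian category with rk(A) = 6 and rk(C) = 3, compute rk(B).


For a short exact sequence 0 -> A -> B -> C -> 0,
rank is additive: rank(B) = rank(A) + rank(C).
rank(B) = 6 + 3 = 9

9


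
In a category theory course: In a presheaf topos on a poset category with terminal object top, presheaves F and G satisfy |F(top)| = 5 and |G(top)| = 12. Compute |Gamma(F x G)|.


Global sections of a presheaf on a poset with terminal top satisfy
Gamma(H) ~ H(top). Presheaves admit pointwise products, so
(F x G)(top) = F(top) x G(top) (Cartesian product).
|Gamma(F x G)| = |F(top)| * |G(top)| = 5 * 12 = 60.

60


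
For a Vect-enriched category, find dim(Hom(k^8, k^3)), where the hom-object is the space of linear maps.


In Vect-enriched categories, Hom(k^n, k^m) is the space of m x n matrices.
dim(Hom(k^8, k^3)) = 3 * 8 = 24

24


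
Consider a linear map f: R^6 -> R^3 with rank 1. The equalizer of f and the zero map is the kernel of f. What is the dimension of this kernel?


The equalizer of f and the zero map is ker(f).
By the rank-nullity theorem: dim(ker(f)) = dim(domain) - rank(f).
dim(ker(f)) = 6 - 1 = 5

5


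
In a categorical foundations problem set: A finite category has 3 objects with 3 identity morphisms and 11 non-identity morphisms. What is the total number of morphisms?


Each object has an identity morphism, giving 3 identities.
Adding the 11 non-identity morphisms:
Total = 3 + 11 = 14

14


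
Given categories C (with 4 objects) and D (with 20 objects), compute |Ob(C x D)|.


The product category C x D has objects that are pairs (c, d).
Number of pairs = |Ob(C)| * |Ob(D)| = 4 * 20 = 80

80


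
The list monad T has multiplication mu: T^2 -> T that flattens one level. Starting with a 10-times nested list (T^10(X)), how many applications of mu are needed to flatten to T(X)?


Each application of mu: T^2 -> T removes one layer of nesting.
Starting at depth 10 (i.e., T^10(X)), we need to reach T(X).
Number of mu applications = 10 - 1 = 9

9


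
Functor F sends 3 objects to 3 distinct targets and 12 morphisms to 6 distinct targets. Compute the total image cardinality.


The image of F consists of distinct objects and distinct morphisms.
|Im(F)| on objects = 3
|Im(F)| on morphisms = 6
Total image cardinality = 3 + 6 = 9

9


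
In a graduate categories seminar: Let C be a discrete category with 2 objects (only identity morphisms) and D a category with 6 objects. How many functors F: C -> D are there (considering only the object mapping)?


A functor from a discrete category C to D is determined by
where each object maps. Each of the 2 objects of C can map
to any of the 6 objects of D independently.
Number of functors = 6^2 = 36

36


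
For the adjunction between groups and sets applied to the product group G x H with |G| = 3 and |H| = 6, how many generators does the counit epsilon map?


The counit epsilon_K: F(U(K)) -> K of the Free-Forgetful adjunction
maps |K| generators of F(U(K)) into K. For K = G x H (the product group),
|G x H| = |G| * |H|.
Total generators mapped = 3 * 6 = 18.

18


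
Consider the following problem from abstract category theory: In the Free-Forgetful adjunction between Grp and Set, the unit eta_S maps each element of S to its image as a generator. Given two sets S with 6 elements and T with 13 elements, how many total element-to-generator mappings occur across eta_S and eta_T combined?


The unit eta_X: X -> U(F(X)) of the Free-Forgetful adjunction
maps each element of X to a generator of F(X). For X = S + T (disjoint
union in Set), |S + T| = |S| + |T|.
Total mappings = 6 + 13 = 19.

19


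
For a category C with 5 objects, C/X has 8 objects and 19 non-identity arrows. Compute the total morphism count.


In the slice category C/X, objects are morphisms to X.
Identity morphisms: 8 (one per object of C/X).
Non-identity morphisms: 19.
Total = 8 + 19 = 27

27


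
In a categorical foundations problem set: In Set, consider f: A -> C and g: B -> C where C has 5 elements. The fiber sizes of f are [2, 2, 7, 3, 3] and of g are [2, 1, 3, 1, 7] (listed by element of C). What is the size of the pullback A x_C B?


The pullback A x_C B consists of pairs (a, b) with f(a) = g(b).
For each element c in C, the fiber product has |f^-1(c)| * |g^-1(c)| elements.
Summing over C: 2 * 2 + 2 * 1 + 7 * 3 + 3 * 1 + 3 * 7
= 4 + 2 + 21 + 3 + 21 = 51

51


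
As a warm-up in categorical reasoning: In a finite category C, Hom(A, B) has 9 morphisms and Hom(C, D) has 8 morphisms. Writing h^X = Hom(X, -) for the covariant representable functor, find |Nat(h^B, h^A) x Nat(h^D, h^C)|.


By the Yoneda lemma, Nat(h^B, h^A) is isomorphic to Hom(A, B),
so |Nat(h^B, h^A)| = |Hom(A, B)| and |Nat(h^D, h^C)| = |Hom(C, D)|.
|Hom(A, B)| = 9, |Hom(C, D)| = 8.
|Nat(h^B, h^A) x Nat(h^D, h^C)| = 9 * 8 = 72

72


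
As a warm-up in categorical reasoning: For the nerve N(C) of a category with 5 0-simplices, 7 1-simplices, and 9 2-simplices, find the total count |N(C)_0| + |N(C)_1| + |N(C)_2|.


The 2-skeleton of the nerve N(C) consists of simplices in dimensions 0, 1, 2:
  |N(C)_0| = 5 (objects)
  |N(C)_1| = 7 (morphisms)
  |N(C)_2| = 9 (composable pairs)
Total = 5 + 7 + 9 = 21

21


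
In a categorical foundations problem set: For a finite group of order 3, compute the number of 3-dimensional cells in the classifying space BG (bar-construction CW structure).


In the bar-construction CW model of BG, the n-cells are indexed by
n-tuples [g_1|...|g_n] of non-identity elements of G (degenerate
simplices with some g_i = e do not contribute cells), so there are
(|G| - 1)^n n-cells.
For dim = 3 with |G| = 3:
cells = (3 - 1)^3 = 2^3 = 8

8


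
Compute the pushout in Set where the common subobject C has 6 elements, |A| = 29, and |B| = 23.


The pushout A +_C B identifies the images of C in A and B.
|A +_C B| = |A| + |B| - |C| (for injections).
= 29 + 23 - 6 = 46

46


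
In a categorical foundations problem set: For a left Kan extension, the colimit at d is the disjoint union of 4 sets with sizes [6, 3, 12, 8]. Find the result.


Pointwise, the left Kan extension (Lan_F H)(d) is the colimit, indexed
by the comma category (F downarrow d), of H composed with the
projection (F downarrow d) -> C. Here that colimit is given
as a coproduct (disjoint union) of sets, so its cardinality is the
sum of the sizes of the summands.
Coproduct of sets with sizes: 6 + 3 + 12 + 8
= 29

29


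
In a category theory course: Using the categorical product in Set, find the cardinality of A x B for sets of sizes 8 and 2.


In Set, the product A x B is the Cartesian product.
By the universal property, |A x B| = |A| * |B|.
|A x B| = 8 * 2 = 16

16


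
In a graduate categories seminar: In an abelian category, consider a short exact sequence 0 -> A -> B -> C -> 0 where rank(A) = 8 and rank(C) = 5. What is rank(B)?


For a short exact sequence 0 -> A -> B -> C -> 0,
rank is additive: rank(B) = rank(A) + rank(C).
rank(B) = 8 + 5 = 13

13


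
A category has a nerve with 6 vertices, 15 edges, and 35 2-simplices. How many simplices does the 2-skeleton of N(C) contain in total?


The 2-skeleton of the nerve N(C) consists of simplices in dimensions 0, 1, 2:
  |N(C)_0| = 6 (objects)
  |N(C)_1| = 15 (morphisms)
  |N(C)_2| = 35 (composable pairs)
Total = 6 + 15 + 35 = 56

56


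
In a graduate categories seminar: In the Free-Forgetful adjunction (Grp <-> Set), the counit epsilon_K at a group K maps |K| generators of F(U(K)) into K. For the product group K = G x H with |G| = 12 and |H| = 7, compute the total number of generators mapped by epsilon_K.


The counit epsilon_K: F(U(K)) -> K of the Free-Forgetful adjunction
maps |K| generators of F(U(K)) into K. For K = G x H (the product group),
|G x H| = |G| * |H|.
Total generators mapped = 12 * 7 = 84.

84


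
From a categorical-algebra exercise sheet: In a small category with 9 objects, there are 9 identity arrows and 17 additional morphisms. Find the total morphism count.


Each object has an identity morphism, giving 9 identities.
Adding the 17 non-identity morphisms:
Total = 9 + 17 = 26

26


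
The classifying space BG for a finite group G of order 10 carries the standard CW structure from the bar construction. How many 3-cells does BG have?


In the bar-construction CW model of BG, the n-cells are indexed by
n-tuples [g_1|...|g_n] of non-identity elements of G (degenerate
simplices with some g_i = e do not contribute cells), so there are
(|G| - 1)^n n-cells.
For dim = 3 with |G| = 10:
cells = (10 - 1)^3 = 9^3 = 729

729


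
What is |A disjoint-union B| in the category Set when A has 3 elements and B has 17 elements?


In Set, the coproduct A + B is the disjoint union.
|A + B| = |A| + |B| = 3 + 17 = 20

20


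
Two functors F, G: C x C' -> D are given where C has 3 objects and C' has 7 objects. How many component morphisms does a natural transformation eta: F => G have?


A natural transformation eta: F => G assigns one component morphism per
object of the domain category.
The domain is the product category C x C', so
|Ob(C x C')| = |Ob(C)| * |Ob(C')| = 3 * 7 = 21.
Therefore eta has 21 component morphisms.

21


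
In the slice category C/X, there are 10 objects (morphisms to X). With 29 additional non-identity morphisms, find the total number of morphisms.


In the slice category C/X, objects are morphisms to X.
Identity morphisms: 10 (one per object of C/X).
Non-identity morphisms: 29.
Total = 10 + 29 = 39

39


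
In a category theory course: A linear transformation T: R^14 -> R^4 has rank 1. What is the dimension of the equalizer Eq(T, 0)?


The equalizer of f and the zero map is ker(f).
By the rank-nullity theorem: dim(ker(f)) = dim(domain) - rank(f).
dim(ker(f)) = 14 - 1 = 13

13


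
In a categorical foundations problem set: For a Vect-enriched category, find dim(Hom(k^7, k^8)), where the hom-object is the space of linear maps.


In Vect-enriched categories, Hom(k^n, k^m) is the space of m x n matrices.
dim(Hom(k^7, k^8)) = 8 * 7 = 56

56


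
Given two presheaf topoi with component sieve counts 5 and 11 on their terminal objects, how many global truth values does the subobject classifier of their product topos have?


In a product of presheaf topoi E_1 x E_2, the subobject classifier
is Omega = Omega_1 x Omega_2 (componentwise), so
|Omega(top)| = |Omega_1(top_1)| * |Omega_2(top_2)|.
= 5 * 11 = 55.

55


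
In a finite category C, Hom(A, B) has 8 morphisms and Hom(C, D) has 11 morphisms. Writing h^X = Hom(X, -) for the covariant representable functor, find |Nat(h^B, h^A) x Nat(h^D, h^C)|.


By the Yoneda lemma, Nat(h^B, h^A) is isomorphic to Hom(A, B),
so |Nat(h^B, h^A)| = |Hom(A, B)| and |Nat(h^D, h^C)| = |Hom(C, D)|.
|Hom(A, B)| = 8, |Hom(C, D)| = 11.
|Nat(h^B, h^A) x Nat(h^D, h^C)| = 8 * 11 = 88

88


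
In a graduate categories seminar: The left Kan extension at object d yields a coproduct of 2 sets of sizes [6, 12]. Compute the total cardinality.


Pointwise, the left Kan extension (Lan_F H)(d) is the colimit, indexed
by the comma category (F downarrow d), of H composed with the
projection (F downarrow d) -> C. Here that colimit is given
as a coproduct (disjoint union) of sets, so its cardinality is the
sum of the sizes of the summands.
Coproduct of sets with sizes: 6 + 12
= 18

18


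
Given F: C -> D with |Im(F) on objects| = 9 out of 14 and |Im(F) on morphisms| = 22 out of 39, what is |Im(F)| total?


The image of F consists of distinct objects and distinct morphisms.
|Im(F)| on objects = 9
|Im(F)| on morphisms = 22
Total image cardinality = 9 + 22 = 31

31


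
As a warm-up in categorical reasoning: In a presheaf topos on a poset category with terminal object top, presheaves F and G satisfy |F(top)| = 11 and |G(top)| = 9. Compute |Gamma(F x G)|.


Global sections of a presheaf on a poset with terminal top satisfy
Gamma(H) ~ H(top). Presheaves admit pointwise products, so
(F x G)(top) = F(top) x G(top) (Cartesian product).
|Gamma(F x G)| = |F(top)| * |G(top)| = 11 * 9 = 99.

99


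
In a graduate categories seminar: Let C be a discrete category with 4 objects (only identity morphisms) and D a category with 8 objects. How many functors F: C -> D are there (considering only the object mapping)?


A functor from a discrete category C to D is determined by
where each object maps. Each of the 4 objects of C can map
to any of the 8 objects of D independently.
Number of functors = 8^4 = 4096

4096


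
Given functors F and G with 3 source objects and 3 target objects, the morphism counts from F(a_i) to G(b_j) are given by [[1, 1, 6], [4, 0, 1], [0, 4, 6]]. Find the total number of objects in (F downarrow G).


Objects of (F downarrow G) are triples (a, b, h: F(a)->G(b)).
The count equals the sum of all entries in the hom-matrix.
sum(row 0) = 8
sum(row 1) = 5
sum(row 2) = 10
Grand total = 23

23


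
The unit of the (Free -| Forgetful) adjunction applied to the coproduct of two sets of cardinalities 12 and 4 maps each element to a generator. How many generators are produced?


The unit eta_X: X -> U(F(X)) of the Free-Forgetful adjunction
maps each element of X to a generator of F(X). For X = S + T (disjoint
union in Set), |S + T| = |S| + |T|.
Total mappings = 12 + 4 = 16.

16


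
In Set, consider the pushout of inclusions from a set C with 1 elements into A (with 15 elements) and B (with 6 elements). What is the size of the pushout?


The pushout A +_C B identifies the images of C in A and B.
|A +_C B| = |A| + |B| - |C| (for injections).
= 15 + 6 - 1 = 20

20


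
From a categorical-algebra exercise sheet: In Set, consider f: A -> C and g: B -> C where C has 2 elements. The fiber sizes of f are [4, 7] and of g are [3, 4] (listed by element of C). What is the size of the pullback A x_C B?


The pullback A x_C B consists of pairs (a, b) with f(a) = g(b).
For each element c in C, the fiber product has |f^-1(c)| * |g^-1(c)| elements.
Summing over C: 4 * 3 + 7 * 4
= 12 + 28 = 40

40


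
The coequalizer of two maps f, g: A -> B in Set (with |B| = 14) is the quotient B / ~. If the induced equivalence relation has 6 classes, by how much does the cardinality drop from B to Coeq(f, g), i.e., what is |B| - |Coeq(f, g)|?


The coequalizer Coeq(f, g) = B / ~ has one element per equivalence class.
|B| = 14, |Coeq(f, g)| = 6.
|B| - |Coeq(f, g)| = 14 - 6 = 8.

8


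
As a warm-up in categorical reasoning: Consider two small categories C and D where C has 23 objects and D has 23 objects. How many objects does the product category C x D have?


The product category C x D has objects that are pairs (c, d).
Number of pairs = |Ob(C)| * |Ob(D)| = 23 * 23 = 529

529


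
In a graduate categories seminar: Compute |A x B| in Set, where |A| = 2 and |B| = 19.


In Set, the product A x B is the Cartesian product.
By the universal property, |A x B| = |A| * |B|.
|A x B| = 2 * 19 = 38

38


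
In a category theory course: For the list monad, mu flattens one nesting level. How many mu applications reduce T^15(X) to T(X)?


Each application of mu: T^2 -> T removes one layer of nesting.
Starting at depth 15 (i.e., T^15(X)), we need to reach T(X).
Number of mu applications = 15 - 1 = 14

14


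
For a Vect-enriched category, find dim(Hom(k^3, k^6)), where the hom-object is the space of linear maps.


In Vect-enriched categories, Hom(k^n, k^m) is the space of m x n matrices.
dim(Hom(k^3, k^6)) = 6 * 3 = 18

18


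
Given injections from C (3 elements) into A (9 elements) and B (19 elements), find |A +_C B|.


The pushout A +_C B identifies the images of C in A and B.
|A +_C B| = |A| + |B| - |C| (for injections).
= 9 + 19 - 3 = 25

25


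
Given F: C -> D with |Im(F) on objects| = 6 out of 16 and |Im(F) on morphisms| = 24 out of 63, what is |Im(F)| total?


The image of F consists of distinct objects and distinct morphisms.
|Im(F)| on objects = 6
|Im(F)| on morphisms = 24
Total image cardinality = 6 + 24 = 30

30


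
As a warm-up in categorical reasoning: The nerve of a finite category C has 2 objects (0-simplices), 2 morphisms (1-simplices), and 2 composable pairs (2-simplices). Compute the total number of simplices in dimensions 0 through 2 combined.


The 2-skeleton of the nerve N(C) consists of simplices in dimensions 0, 1, 2:
  |N(C)_0| = 2 (objects)
  |N(C)_1| = 2 (morphisms)
  |N(C)_2| = 2 (composable pairs)
Total = 2 + 2 + 2 = 6

6


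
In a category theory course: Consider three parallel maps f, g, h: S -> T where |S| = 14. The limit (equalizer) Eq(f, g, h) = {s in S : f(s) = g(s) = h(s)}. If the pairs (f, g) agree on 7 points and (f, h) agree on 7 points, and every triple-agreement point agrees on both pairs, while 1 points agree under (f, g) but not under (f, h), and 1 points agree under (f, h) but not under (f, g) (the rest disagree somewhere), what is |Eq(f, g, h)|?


Eq(f, g, h) is the triple-agreement set: points in S where all three
maps take the same value. Using inclusion-exclusion on the pairwise data:
Pair (f, g) agrees on 7 points; pair (f, h) on 7 points.
Points agreeing under (f, g) but not (f, h) = 1; under (f, h) but not (f, g) = 1.
Triple-agreement = agreement-in-(f, g) minus points that agree under (f, g) but not (f, h):
|Eq(f, g, h)| = 7 - 1 = 6
(cross-check via (f, h): 7 - 1 = 6.)

6


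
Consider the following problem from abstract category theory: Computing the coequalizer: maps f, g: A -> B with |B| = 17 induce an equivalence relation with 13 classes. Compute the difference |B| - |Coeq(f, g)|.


The coequalizer Coeq(f, g) = B / ~ has one element per equivalence class.
|B| = 17, |Coeq(f, g)| = 13.
|B| - |Coeq(f, g)| = 17 - 13 = 4.

4


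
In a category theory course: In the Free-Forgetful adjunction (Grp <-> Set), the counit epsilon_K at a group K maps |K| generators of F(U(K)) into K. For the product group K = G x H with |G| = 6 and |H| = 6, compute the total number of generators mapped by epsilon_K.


The counit epsilon_K: F(U(K)) -> K of the Free-Forgetful adjunction
maps |K| generators of F(U(K)) into K. For K = G x H (the product group),
|G x H| = |G| * |H|.
Total generators mapped = 6 * 6 = 36.

36


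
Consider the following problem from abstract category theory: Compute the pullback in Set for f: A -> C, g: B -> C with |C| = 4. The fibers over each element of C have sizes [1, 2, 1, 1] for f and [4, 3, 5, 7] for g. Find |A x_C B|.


The pullback A x_C B consists of pairs (a, b) with f(a) = g(b).
For each element c in C, the fiber product has |f^-1(c)| * |g^-1(c)| elements.
Summing over C: 1 * 4 + 2 * 3 + 1 * 5 + 1 * 7
= 4 + 6 + 5 + 7 = 22

22


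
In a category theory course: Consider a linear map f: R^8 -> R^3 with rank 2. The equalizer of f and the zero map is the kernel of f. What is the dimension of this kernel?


The equalizer of f and the zero map is ker(f).
By the rank-nullity theorem: dim(ker(f)) = dim(domain) - rank(f).
dim(ker(f)) = 8 - 2 = 6

6


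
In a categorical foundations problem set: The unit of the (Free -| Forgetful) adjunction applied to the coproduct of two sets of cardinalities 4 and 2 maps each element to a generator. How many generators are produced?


The unit eta_X: X -> U(F(X)) of the Free-Forgetful adjunction
maps each element of X to a generator of F(X). For X = S + T (disjoint
union in Set), |S + T| = |S| + |T|.
Total mappings = 4 + 2 = 6.

6


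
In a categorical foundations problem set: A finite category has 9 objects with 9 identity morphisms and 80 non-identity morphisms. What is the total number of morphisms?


Each object has an identity morphism, giving 9 identities.
Adding the 80 non-identity morphisms:
Total = 9 + 80 = 89

89


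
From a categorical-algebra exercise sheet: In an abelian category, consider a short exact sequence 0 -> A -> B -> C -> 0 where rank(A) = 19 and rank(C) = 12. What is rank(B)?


For a short exact sequence 0 -> A -> B -> C -> 0,
rank is additive: rank(B) = rank(A) + rank(C).
rank(B) = 19 + 12 = 31

31


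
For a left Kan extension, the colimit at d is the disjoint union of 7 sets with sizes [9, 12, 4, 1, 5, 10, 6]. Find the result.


Pointwise, the left Kan extension (Lan_F H)(d) is the colimit, indexed
by the comma category (F downarrow d), of H composed with the
projection (F downarrow d) -> C. Here that colimit is given
as a coproduct (disjoint union) of sets, so its cardinality is the
sum of the sizes of the summands.
Coproduct of sets with sizes: 9 + 12 + 4 + 1 + 5 + 10 + 6
= 47

47


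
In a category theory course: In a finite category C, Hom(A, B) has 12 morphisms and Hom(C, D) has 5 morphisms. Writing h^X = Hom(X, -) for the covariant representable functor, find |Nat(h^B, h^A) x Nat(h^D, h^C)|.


By the Yoneda lemma, Nat(h^B, h^A) is isomorphic to Hom(A, B),
so |Nat(h^B, h^A)| = |Hom(A, B)| and |Nat(h^D, h^C)| = |Hom(C, D)|.
|Hom(A, B)| = 12, |Hom(C, D)| = 5.
|Nat(h^B, h^A) x Nat(h^D, h^C)| = 12 * 5 = 60

60


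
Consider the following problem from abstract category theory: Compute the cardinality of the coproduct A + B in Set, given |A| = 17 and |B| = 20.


In Set, the coproduct A + B is the disjoint union.
|A + B| = |A| + |B| = 17 + 20 = 37

37


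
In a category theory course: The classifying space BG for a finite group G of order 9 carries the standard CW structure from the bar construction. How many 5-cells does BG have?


In the bar-construction CW model of BG, the n-cells are indexed by
n-tuples [g_1|...|g_n] of non-identity elements of G (degenerate
simplices with some g_i = e do not contribute cells), so there are
(|G| - 1)^n n-cells.
For dim = 5 with |G| = 9:
cells = (9 - 1)^5 = 8^5 = 32768

32768


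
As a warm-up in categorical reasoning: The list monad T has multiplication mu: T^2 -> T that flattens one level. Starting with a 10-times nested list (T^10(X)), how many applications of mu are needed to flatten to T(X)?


Each application of mu: T^2 -> T removes one layer of nesting.
Starting at depth 10 (i.e., T^10(X)), we need to reach T(X).
Number of mu applications = 10 - 1 = 9

9


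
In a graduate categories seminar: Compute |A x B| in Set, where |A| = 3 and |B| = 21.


In Set, the product A x B is the Cartesian product.
By the universal property, |A x B| = |A| * |B|.
|A x B| = 3 * 21 = 63

63


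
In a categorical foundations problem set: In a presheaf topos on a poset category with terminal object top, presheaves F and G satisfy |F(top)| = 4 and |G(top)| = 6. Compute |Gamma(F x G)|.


Global sections of a presheaf on a poset with terminal top satisfy
Gamma(H) ~ H(top). Presheaves admit pointwise products, so
(F x G)(top) = F(top) x G(top) (Cartesian product).
|Gamma(F x G)| = |F(top)| * |G(top)| = 4 * 6 = 24.

24


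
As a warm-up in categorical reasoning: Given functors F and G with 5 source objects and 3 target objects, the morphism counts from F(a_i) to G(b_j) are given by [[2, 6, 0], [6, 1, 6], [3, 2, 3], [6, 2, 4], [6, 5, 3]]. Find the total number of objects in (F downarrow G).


Objects of (F downarrow G) are triples (a, b, h: F(a)->G(b)).
The count equals the sum of all entries in the hom-matrix.
sum(row 0) = 8
sum(row 1) = 13
sum(row 2) = 8
sum(row 3) = 12
sum(row 4) = 14
Grand total = 55

55


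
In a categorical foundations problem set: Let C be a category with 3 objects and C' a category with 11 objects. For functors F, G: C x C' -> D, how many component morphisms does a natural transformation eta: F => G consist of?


A natural transformation eta: F => G assigns one component morphism per
object of the domain category.
The domain is the product category C x C', so
|Ob(C x C')| = |Ob(C)| * |Ob(C')| = 3 * 11 = 33.
Therefore eta has 33 component morphisms.

33


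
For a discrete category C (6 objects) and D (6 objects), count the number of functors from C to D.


A functor from a discrete category C to D is determined by
where each object maps. Each of the 6 objects of C can map
to any of the 6 objects of D independently.
Number of functors = 6^6 = 46656

46656
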